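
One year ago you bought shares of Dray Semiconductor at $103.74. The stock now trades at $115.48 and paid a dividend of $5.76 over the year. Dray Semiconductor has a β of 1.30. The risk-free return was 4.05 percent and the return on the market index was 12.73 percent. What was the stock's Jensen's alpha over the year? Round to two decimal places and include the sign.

+1.54%

Realised HPR = (P1 + D1 − P0) / P0 = (115.48 + 5.76 − 103.74) / 103.74 = 17.50 / 103.74 = 16.8691%
MRP = 12.73% − 4.05% = 8.68%
CAPM required = R_f + β·MRP = 4.05% + 1.30 × 8.68% = 15.3340%
α = realised − required = 16.8691% − 15.3340% = +1.54%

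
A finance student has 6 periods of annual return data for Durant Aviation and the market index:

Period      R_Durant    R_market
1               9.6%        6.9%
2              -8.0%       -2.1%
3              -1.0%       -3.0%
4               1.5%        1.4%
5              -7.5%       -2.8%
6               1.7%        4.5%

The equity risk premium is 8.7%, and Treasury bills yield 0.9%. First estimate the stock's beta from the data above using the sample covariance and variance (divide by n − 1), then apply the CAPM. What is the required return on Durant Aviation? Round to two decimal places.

Mean R_i = (9.6 − 8.0 − 1.0 + 1.5 − 7.5 + 1.7) / 6 = -0.6167%
Mean R_m = (6.9 − 2.1 − 3.0 + 1.4 − 2.8 + 4.5) / 6 = 0.8167%
Σ(R_i − R̄_i)(R_m − R̄_m) = 119.8117  ⇒  Cov = 119.8117 / 5 = 23.9623
Σ(R_m − R̄_m)² = 87.0683  ⇒  Var(R_m) = 87.0683 / 5 = 17.4137
β = Cov / Var(R_m) = 23.9623 / 17.4137 = 1.3761
E(R) = R_f + β × MRP = 0.9% + 1.3761 × 8.7% = 12.87%

12.87%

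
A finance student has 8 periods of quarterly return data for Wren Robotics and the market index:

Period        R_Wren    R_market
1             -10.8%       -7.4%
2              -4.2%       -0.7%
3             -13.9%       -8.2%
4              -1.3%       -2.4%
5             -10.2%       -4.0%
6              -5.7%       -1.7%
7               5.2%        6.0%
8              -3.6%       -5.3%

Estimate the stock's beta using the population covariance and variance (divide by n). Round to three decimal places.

Mean R_i = (-10.8 − 4.2 − 13.9 − 1.3 − 10.2 − 5.7 + 5.2 − 3.6) / 8 = -5.5625%
Mean R_m = (-7.4 − 0.7 − 8.2 − 2.4 − 4.0 − 1.7 + 6.0 − 5.3) / 8 = -2.9625%
Σ(R_i − R̄_i)(R_m − R̄_m) = 168.8988  ⇒  Cov = 168.8988 / 8 = 21.1124
Σ(R_m − R̄_m)² = 141.0188  ⇒  Var(R_m) = 141.0188 / 8 = 17.6274
β = Cov / Var(R_m) = 21.1124 / 17.6274 = 1.1977

1.198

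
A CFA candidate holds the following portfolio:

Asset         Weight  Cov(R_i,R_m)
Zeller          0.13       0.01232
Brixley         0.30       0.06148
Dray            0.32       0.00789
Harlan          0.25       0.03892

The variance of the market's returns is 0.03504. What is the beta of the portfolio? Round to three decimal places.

0.922

β_Zeller = 0.01232 / 0.03504 = 0.3516
β_Brixley = 0.06148 / 0.03504 = 1.7546
β_Dray = 0.00789 / 0.03504 = 0.2252
β_Harlan = 0.03892 / 0.03504 = 1.1107
β_P = Σ w_i β_i = 0.13×0.3516 + 0.30×1.7546 + 0.32×0.2252 + 0.25×1.1107 = 0.9218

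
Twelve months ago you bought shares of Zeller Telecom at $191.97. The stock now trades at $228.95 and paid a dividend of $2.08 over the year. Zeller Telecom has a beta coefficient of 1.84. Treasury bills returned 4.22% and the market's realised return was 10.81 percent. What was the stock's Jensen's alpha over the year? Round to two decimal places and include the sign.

+4.00%

Realised HPR = (P1 + D1 − P0) / P0 = (228.95 + 2.08 − 191.97) / 191.97 = 39.06 / 191.97 = 20.3469%
MRP = 10.81% − 4.22% = 6.59%
CAPM required = R_f + β·MRP = 4.22% + 1.84 × 6.59% = 16.3456%
α = realised − required = 20.3469% − 16.3456% = +4.00%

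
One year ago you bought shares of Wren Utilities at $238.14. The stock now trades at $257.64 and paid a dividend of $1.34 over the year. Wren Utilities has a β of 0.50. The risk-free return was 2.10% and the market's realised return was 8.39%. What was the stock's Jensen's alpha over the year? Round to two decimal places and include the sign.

Realised HPR = (P1 + D1 − P0) / P0 = (257.64 + 1.34 − 238.14) / 238.14 = 20.84 / 238.14 = 8.7512%
MRP = 8.39% − 2.10% = 6.29%
CAPM required = R_f + β·MRP = 2.10% + 0.50 × 6.29% = 5.2450%
α = realised − required = 8.7512% − 5.2450% = +3.51%

+3.51%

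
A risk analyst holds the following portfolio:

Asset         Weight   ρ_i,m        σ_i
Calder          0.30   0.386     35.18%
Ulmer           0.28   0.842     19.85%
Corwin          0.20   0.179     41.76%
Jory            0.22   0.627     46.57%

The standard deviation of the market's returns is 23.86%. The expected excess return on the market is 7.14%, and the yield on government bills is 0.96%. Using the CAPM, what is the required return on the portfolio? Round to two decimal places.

β_Calder = 0.386 × 35.18% / 23.86% = 0.5691
β_Ulmer = 0.842 × 19.85% / 23.86% = 0.7005
β_Corwin = 0.179 × 41.76% / 23.86% = 0.3133
β_Jory = 0.627 × 46.57% / 23.86% = 1.2238
β_P = Σ w_i β_i = 0.30×0.5691 + 0.28×0.7005 + 0.20×0.3133 + 0.22×1.2238 = 0.6988
E(R_P) = R_f + β_P × MRP = 0.96% + 0.6988 × 7.14% = 5.95%

5.95%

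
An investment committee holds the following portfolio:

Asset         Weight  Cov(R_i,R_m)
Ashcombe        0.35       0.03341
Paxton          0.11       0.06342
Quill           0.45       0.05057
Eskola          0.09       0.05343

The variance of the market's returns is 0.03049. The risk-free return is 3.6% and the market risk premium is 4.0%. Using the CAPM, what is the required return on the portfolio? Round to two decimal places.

β_Ashcombe = 0.03341 / 0.03049 = 1.0958
β_Paxton = 0.06342 / 0.03049 = 2.0800
β_Quill = 0.05057 / 0.03049 = 1.6586
β_Eskola = 0.05343 / 0.03049 = 1.7524
β_P = Σ w_i β_i = 0.35×1.0958 + 0.11×2.0800 + 0.45×1.6586 + 0.09×1.7524 = 1.5164
E(R_P) = R_f + β_P × MRP = 3.6% + 1.5164 × 4.0% = 9.67%

9.67%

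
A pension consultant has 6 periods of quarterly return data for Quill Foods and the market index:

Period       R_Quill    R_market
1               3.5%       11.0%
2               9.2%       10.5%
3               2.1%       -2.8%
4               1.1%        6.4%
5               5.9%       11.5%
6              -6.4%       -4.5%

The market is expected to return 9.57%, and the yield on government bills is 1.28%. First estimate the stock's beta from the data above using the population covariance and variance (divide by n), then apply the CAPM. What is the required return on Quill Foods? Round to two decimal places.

6.06%

Mean R_i = (3.5 + 9.2 + 2.1 + 1.1 + 5.9 − 6.4) / 6 = 2.5667%
Mean R_m = (11.0 + 10.5 − 2.8 + 6.4 + 11.5 − 4.5) / 6 = 5.3500%
Σ(R_i − R̄_i)(R_m − R̄_m) = 150.5200  ⇒  Cov = 150.5200 / 6 = 25.0867
Σ(R_m − R̄_m)² = 260.8150  ⇒  Var(R_m) = 260.8150 / 6 = 43.4692
β = Cov / Var(R_m) = 25.0867 / 43.4692 = 0.5771
MRP = 9.57% − 1.28% = 8.29%
E(R) = R_f + β × MRP = 1.28% + 0.5771 × 8.29% = 6.06%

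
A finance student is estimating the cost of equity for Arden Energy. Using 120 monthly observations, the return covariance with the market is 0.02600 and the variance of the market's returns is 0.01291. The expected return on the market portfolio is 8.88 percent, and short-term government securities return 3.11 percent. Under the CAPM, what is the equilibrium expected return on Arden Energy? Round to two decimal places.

β = Cov(R_i, R_m) / Var(R_m) = 0.02600 / 0.01291 = 2.0139
MRP = 8.88% − 3.11% = 5.77%
E(R) = R_f + β × MRP = 3.11% + 2.0139 × 5.77% = 14.73%

14.73%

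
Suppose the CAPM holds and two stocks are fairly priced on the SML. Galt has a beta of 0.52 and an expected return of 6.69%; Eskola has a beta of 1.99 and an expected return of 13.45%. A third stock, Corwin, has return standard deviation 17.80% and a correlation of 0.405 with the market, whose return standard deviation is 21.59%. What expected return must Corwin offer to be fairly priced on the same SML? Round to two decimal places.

5.83%

MRP = (13.45% − 6.69%) / (1.99 − 0.52) = 4.5986%
R_f = 6.69% − 0.52 × 4.5986% = 4.2987%
β_Corwin = ρ·σ_i/σ_m = 0.405 × 17.80 / 21.59 = 0.3339
E(R_Corwin) = R_f + β × MRP = 4.2987% + 0.3339 × 4.5986% = 5.83%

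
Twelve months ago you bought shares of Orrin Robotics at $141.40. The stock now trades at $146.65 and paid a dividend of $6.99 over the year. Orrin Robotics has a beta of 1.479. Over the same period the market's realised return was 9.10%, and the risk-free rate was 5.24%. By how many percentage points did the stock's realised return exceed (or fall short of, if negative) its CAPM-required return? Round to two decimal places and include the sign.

-2.29%

Realised HPR = (P1 + D1 − P0) / P0 = (146.65 + 6.99 − 141.40) / 141.40 = 12.24 / 141.40 = 8.6563%
MRP = 9.10% − 5.24% = 3.86%
CAPM required = R_f + β·MRP = 5.24% + 1.479 × 3.86% = 10.94894%
α = realised − required = 8.6563% − 10.94894% = -2.29%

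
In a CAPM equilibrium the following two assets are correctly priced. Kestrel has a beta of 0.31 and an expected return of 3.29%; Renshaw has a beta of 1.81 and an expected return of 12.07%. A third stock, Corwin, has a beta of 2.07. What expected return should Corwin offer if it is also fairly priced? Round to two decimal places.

MRP (SML slope) = (12.07% − 3.29%) / (1.81 − 0.31) = 8.78% / 1.50 = 5.8533%
R_f (intercept) = 3.29% − 0.31 × 5.8533% = 1.4755%
E(R_Corwin) = R_f + β × MRP = 1.4755% + 2.07 × 5.8533% = 13.59%

13.59%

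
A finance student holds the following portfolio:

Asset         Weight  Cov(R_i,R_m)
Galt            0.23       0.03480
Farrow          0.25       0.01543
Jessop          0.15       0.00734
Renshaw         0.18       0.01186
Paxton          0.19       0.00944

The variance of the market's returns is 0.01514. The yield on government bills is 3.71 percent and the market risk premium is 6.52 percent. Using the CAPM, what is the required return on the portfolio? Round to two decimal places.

β_Galt = 0.03480 / 0.01514 = 2.2985
β_Farrow = 0.01543 / 0.01514 = 1.0192
β_Jessop = 0.00734 / 0.01514 = 0.4848
β_Renshaw = 0.01186 / 0.01514 = 0.7834
β_Paxton = 0.00944 / 0.01514 = 0.6235
β_P = Σ w_i β_i = 0.23×2.2985 + 0.25×1.0192 + 0.15×0.4848 + 0.18×0.7834 + 0.19×0.6235 = 1.1157
E(R_P) = R_f + β_P × MRP = 3.71% + 1.1157 × 6.52% = 10.98%

10.98%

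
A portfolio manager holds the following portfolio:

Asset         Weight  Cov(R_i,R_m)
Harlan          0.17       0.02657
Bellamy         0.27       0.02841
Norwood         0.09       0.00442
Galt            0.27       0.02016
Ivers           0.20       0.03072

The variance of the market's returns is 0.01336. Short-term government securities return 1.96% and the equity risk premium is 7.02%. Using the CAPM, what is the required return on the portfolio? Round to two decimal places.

β_Harlan = 0.02657 / 0.01336 = 1.9888
β_Bellamy = 0.02841 / 0.01336 = 2.1265
β_Norwood = 0.00442 / 0.01336 = 0.3308
β_Galt = 0.02016 / 0.01336 = 1.5090
β_Ivers = 0.03072 / 0.01336 = 2.2994
β_P = Σ w_i β_i = 0.17×1.9888 + 0.27×2.1265 + 0.09×0.3308 + 0.27×1.5090 + 0.20×2.2994 = 1.8093
E(R_P) = R_f + β_P × MRP = 1.96% + 1.8093 × 7.02% = 14.66%

14.66%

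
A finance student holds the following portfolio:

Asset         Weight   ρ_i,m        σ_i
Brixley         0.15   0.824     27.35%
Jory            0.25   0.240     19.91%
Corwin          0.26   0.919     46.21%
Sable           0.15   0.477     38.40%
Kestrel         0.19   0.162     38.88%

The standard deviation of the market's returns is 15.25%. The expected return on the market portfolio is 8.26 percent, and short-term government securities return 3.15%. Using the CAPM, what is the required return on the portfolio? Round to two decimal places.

β_Brixley = 0.824 × 27.35% / 15.25% = 1.4778
β_Jory = 0.240 × 19.91% / 15.25% = 0.3133
β_Corwin = 0.919 × 46.21% / 15.25% = 2.7847
β_Sable = 0.477 × 38.40% / 15.25% = 1.2011
β_Kestrel = 0.162 × 38.88% / 15.25% = 0.4130
β_P = Σ w_i β_i = 0.15×1.4778 + 0.25×0.3133 + 0.26×2.7847 + 0.15×1.2011 + 0.19×0.4130 = 1.2827
MRP = 8.26% − 3.15% = 5.11%
E(R_P) = R_f + β_P × MRP = 3.15% + 1.2827 × 5.11% = 9.70%

9.70%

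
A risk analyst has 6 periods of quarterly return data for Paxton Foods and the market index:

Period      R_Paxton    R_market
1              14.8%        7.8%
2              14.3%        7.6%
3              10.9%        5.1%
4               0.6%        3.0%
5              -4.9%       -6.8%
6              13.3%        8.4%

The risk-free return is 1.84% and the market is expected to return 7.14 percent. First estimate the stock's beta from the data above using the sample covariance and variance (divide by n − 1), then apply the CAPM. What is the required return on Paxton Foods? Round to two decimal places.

Mean R_i = (14.8 + 14.3 + 10.9 + 0.6 − 4.9 + 13.3) / 6 = 8.1667%
Mean R_m = (7.8 + 7.6 + 5.1 + 3.0 − 6.8 + 8.4) / 6 = 4.1833%
Σ(R_i − R̄_i)(R_m − R̄_m) = 221.5667  ⇒  Cov = 221.5667 / 5 = 44.3133
Σ(R_m − R̄_m)² = 165.4083  ⇒  Var(R_m) = 165.4083 / 5 = 33.0817
β = Cov / Var(R_m) = 44.3133 / 33.0817 = 1.3395
MRP = 7.14% − 1.84% = 5.30%
E(R) = R_f + β × MRP = 1.84% + 1.3395 × 5.30% = 8.94%

8.94%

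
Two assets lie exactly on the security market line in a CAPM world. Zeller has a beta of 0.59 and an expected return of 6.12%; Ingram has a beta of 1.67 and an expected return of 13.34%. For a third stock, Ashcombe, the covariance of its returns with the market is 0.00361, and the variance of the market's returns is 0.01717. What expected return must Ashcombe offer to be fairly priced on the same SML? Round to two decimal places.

3.58%

MRP = (13.34% − 6.12%) / (1.67 − 0.59) = 6.6852%
R_f = 6.12% − 0.59 × 6.6852% = 2.1757%
β_Ashcombe = Cov / Var(R_m) = 0.00361 / 0.01717 = 0.2103
E(R_Ashcombe) = R_f + β × MRP = 2.1757% + 0.2103 × 6.6852% = 3.58%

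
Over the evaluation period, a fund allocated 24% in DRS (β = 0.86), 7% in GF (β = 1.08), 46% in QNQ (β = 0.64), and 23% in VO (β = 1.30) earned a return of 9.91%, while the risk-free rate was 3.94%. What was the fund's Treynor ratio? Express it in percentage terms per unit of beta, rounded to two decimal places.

6.82%

β_P = 0.24×0.86 + 0.07×1.08 + 0.46×0.64 + 0.23×1.30 = 0.8754
Treynor = (R_P − R_f) / β_P = (9.91% − 3.94%) / 0.8754 = 5.97% / 0.8754 = 6.82%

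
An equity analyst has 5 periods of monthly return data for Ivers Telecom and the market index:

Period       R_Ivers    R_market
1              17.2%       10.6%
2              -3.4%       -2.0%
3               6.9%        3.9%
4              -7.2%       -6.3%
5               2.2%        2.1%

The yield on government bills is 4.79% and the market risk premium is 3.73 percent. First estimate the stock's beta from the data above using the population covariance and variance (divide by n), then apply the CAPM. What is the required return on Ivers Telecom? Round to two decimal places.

10.32%

Mean R_i = (17.2 − 3.4 + 6.9 − 7.2 + 2.2) / 5 = 3.1400%
Mean R_m = (10.6 − 2.0 + 3.9 − 6.3 + 2.1) / 5 = 1.6600%
Σ(R_i − R̄_i)(R_m − R̄_m) = 239.9480  ⇒  Cov = 239.9480 / 5 = 47.9896
Σ(R_m − R̄_m)² = 161.8920  ⇒  Var(R_m) = 161.8920 / 5 = 32.3784
β = Cov / Var(R_m) = 47.9896 / 32.3784 = 1.4821
E(R) = R_f + β × MRP = 4.79% + 1.4821 × 3.73% = 10.32%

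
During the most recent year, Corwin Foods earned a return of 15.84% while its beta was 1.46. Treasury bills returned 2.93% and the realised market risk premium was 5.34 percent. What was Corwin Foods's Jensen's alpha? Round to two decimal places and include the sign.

CAPM benchmark = R_f + β(R_m − R_f) = 2.93% + 1.46 × 5.34% = 10.7264%
α = actual − benchmark = 15.84% − 10.7264% = +5.11%

+5.11%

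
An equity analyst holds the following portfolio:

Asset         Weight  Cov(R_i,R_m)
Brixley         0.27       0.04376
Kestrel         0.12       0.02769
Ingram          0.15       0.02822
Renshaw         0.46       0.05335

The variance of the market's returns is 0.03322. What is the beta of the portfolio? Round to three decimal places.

β_Brixley = 0.04376 / 0.03322 = 1.3173
β_Kestrel = 0.02769 / 0.03322 = 0.8335
β_Ingram = 0.02822 / 0.03322 = 0.8495
β_Renshaw = 0.05335 / 0.03322 = 1.6060
β_P = Σ w_i β_i = 0.27×1.3173 + 0.12×0.8335 + 0.15×0.8495 + 0.46×1.6060 = 1.3219

1.322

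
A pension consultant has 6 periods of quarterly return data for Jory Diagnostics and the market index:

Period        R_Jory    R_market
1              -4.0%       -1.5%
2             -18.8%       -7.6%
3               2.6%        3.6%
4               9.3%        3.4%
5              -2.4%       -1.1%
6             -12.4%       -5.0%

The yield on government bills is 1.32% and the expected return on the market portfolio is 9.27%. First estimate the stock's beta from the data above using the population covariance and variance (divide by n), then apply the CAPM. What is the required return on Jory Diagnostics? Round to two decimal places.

18.84%

Mean R_i = (-4.0 − 18.8 + 2.6 + 9.3 − 2.4 − 12.4) / 6 = -4.2833%
Mean R_m = (-1.5 − 7.6 + 3.6 + 3.4 − 1.1 − 5.0) / 6 = -1.3667%
Σ(R_i − R̄_i)(R_m − R̄_m) = 219.3767  ⇒  Cov = 219.3767 / 6 = 36.5628
Σ(R_m − R̄_m)² = 99.5333  ⇒  Var(R_m) = 99.5333 / 6 = 16.5889
β = Cov / Var(R_m) = 36.5628 / 16.5889 = 2.2041
MRP = 9.27% − 1.32% = 7.95%
E(R) = R_f + β × MRP = 1.32% + 2.2041 × 7.95% = 18.84%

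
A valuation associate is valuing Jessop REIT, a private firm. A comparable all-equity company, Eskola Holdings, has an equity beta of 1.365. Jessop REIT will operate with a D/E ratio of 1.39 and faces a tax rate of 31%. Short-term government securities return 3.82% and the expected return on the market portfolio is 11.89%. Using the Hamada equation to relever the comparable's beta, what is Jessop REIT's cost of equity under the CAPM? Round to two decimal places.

β_L = β_U × [1 + (1 − t)(D/E)] = 1.365 × [1 + (1 − 0.31) × 1.39]
    = 1.365 × [1 + 0.69 × 1.39] = 1.365 × 1.9591 = 2.6742
MRP = 11.89% − 3.82% = 8.07%
E(R) = R_f + β_L × MRP = 3.82% + 2.6742 × 8.07% = 25.40%

25.40%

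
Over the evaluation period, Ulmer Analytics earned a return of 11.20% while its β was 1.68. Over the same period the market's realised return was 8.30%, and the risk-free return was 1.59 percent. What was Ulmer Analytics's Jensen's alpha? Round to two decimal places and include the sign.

Market excess return = 8.30% − 1.59% = 6.71%
CAPM benchmark = R_f + β(R_m − R_f) = 1.59% + 1.68 × 6.71% = 12.8628%
α = actual − benchmark = 11.20% − 12.8628% = -1.66%

-1.66%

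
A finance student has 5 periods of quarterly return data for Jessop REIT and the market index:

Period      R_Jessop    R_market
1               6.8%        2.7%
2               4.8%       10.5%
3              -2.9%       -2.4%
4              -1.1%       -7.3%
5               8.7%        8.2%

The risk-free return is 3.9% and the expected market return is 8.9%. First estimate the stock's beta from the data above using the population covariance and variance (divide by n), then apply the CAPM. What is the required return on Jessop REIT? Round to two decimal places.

Mean R_i = (6.8 + 4.8 − 2.9 − 1.1 + 8.7) / 5 = 3.2600%
Mean R_m = (2.7 + 10.5 − 2.4 − 7.3 + 8.2) / 5 = 2.3400%
Σ(R_i − R̄_i)(R_m − R̄_m) = 116.9480  ⇒  Cov = 116.9480 / 5 = 23.3896
Σ(R_m − R̄_m)² = 216.4520  ⇒  Var(R_m) = 216.4520 / 5 = 43.2904
β = Cov / Var(R_m) = 23.3896 / 43.2904 = 0.5403
MRP = 8.9% − 3.9% = 5.00%
E(R) = R_f + β × MRP = 3.9% + 0.5403 × 5.0% = 6.60%

6.60%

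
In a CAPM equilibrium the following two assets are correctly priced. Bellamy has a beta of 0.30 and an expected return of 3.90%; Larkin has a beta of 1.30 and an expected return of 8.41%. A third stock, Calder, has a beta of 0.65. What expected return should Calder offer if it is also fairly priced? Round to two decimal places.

MRP (SML slope) = (8.41% − 3.90%) / (1.30 − 0.30) = 4.51% / 1.00 = 4.5100%
R_f (intercept) = 3.90% − 0.30 × 4.5100% = 2.5470%
E(R_Calder) = R_f + β × MRP = 2.5470% + 0.65 × 4.5100% = 5.48%

5.48%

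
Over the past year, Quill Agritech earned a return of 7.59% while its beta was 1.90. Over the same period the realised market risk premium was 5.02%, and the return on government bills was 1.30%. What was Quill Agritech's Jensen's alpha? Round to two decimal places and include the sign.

CAPM benchmark = R_f + β(R_m − R_f) = 1.30% + 1.90 × 5.02% = 10.8380%
α = actual − benchmark = 7.59% − 10.8380% = -3.25%

-3.25%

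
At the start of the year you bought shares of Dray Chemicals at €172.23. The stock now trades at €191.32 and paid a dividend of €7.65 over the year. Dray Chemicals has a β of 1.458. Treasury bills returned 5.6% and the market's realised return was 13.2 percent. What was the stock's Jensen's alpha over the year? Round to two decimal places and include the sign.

Realised HPR = (P1 + D1 − P0) / P0 = (191.32 + 7.65 − 172.23) / 172.23 = 26.74 / 172.23 = 15.5258%
MRP = 13.2% − 5.6% = 7.60%
CAPM required = R_f + β·MRP = 5.6% + 1.458 × 7.6% = 16.6808%
α = realised − required = 15.5258% − 16.6808% = -1.16%

-1.16%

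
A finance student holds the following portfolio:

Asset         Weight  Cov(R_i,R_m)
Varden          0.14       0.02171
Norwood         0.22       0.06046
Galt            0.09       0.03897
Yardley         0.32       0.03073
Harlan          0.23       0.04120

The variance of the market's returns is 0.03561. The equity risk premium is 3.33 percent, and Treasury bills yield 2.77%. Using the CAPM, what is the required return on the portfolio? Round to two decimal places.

6.43%

β_Varden = 0.02171 / 0.03561 = 0.6097
β_Norwood = 0.06046 / 0.03561 = 1.6978
β_Galt = 0.03897 / 0.03561 = 1.0944
β_Yardley = 0.03073 / 0.03561 = 0.8630
β_Harlan = 0.04120 / 0.03561 = 1.1570
β_P = Σ w_i β_i = 0.14×0.6097 + 0.22×1.6978 + 0.09×1.0944 + 0.32×0.8630 + 0.23×1.1570 = 1.0996
E(R_P) = R_f + β_P × MRP = 2.77% + 1.0996 × 3.33% = 6.43%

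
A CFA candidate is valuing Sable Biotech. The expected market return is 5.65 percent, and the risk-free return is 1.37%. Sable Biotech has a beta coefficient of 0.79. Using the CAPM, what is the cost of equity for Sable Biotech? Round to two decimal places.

4.75%

Market risk premium = E(R_m) − R_f = 5.65% − 1.37% = 4.28%
E(R) = R_f + β × MRP = 1.37% + 0.79 × 4.28% = 4.75%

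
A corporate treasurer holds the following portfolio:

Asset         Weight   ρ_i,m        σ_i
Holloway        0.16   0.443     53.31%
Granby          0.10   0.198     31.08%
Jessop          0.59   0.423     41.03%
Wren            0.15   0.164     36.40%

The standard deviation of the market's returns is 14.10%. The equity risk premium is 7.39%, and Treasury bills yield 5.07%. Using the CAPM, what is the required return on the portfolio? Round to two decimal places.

13.21%

β_Holloway = 0.443 × 53.31% / 14.10% = 1.6749
β_Granby = 0.198 × 31.08% / 14.10% = 0.4364
β_Jessop = 0.423 × 41.03% / 14.10% = 1.2309
β_Wren = 0.164 × 36.40% / 14.10% = 0.4234
β_P = Σ w_i β_i = 0.16×1.6749 + 0.10×0.4364 + 0.59×1.2309 + 0.15×0.4234 = 1.1014
E(R_P) = R_f + β_P × MRP = 5.07% + 1.1014 × 7.39% = 13.21%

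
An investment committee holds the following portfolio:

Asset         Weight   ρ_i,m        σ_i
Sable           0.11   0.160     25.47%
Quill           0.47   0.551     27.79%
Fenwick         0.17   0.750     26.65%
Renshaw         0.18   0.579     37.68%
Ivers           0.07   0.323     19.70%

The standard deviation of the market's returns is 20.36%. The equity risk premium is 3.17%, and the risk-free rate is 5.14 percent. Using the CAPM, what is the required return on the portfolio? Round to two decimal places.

7.54%

β_Sable = 0.160 × 25.47% / 20.36% = 0.2002
β_Quill = 0.551 × 27.79% / 20.36% = 0.7521
β_Fenwick = 0.750 × 26.65% / 20.36% = 0.9817
β_Renshaw = 0.579 × 37.68% / 20.36% = 1.0715
β_Ivers = 0.323 × 19.70% / 20.36% = 0.3125
β_P = Σ w_i β_i = 0.11×0.2002 + 0.47×0.7521 + 0.17×0.9817 + 0.18×1.0715 + 0.07×0.3125 = 0.7571
E(R_P) = R_f + β_P × MRP = 5.14% + 0.7571 × 3.17% = 7.54%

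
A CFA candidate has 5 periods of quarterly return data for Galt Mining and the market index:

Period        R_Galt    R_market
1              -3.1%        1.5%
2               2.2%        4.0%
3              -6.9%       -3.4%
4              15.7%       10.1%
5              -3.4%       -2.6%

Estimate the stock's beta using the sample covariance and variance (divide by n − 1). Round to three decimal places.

Mean R_i = (-3.1 + 2.2 − 6.9 + 15.7 − 3.4) / 5 = 0.9000%
Mean R_m = (1.5 + 4.0 − 3.4 + 10.1 − 2.6) / 5 = 1.9200%
Σ(R_i − R̄_i)(R_m − R̄_m) = 186.3800  ⇒  Cov = 186.3800 / 4 = 46.5950
Σ(R_m − R̄_m)² = 120.1480  ⇒  Var(R_m) = 120.1480 / 4 = 30.0370
β = Cov / Var(R_m) = 46.5950 / 30.0370 = 1.5513

1.551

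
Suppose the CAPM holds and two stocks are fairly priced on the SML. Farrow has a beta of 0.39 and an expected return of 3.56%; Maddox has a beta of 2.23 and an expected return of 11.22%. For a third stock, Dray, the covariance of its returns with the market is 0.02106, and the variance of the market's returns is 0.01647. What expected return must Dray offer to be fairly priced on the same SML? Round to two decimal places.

7.26%

MRP = (11.22% − 3.56%) / (2.23 − 0.39) = 4.1630%
R_f = 3.56% − 0.39 × 4.1630% = 1.9364%
β_Dray = Cov / Var(R_m) = 0.02106 / 0.01647 = 1.2787
E(R_Dray) = R_f + β × MRP = 1.9364% + 1.2787 × 4.1630% = 7.26%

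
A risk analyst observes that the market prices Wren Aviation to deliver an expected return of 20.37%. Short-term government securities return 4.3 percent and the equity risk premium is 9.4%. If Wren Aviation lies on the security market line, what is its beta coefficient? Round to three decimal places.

β = (E(R) − R_f) / MRP = (20.37% − 4.3%) / 9.4% = 16.07% / 9.4% = 1.710

1.710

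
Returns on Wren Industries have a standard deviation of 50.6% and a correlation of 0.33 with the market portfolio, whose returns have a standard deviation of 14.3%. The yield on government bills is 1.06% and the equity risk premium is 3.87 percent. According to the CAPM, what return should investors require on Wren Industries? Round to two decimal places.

5.58%

β = ρ × σ_i / σ_m = 0.33 × 50.6% / 14.3% = 1.1677
E(R) = 1.06% + 1.1677 × 3.87% = 5.58%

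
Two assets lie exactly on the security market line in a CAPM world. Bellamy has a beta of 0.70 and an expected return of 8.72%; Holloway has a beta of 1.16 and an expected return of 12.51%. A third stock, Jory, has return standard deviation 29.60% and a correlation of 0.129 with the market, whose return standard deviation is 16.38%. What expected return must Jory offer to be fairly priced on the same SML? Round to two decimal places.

MRP = (12.51% − 8.72%) / (1.16 − 0.70) = 8.2391%
R_f = 8.72% − 0.70 × 8.2391% = 2.9526%
β_Jory = ρ·σ_i/σ_m = 0.129 × 29.60 / 16.38 = 0.2331
E(R_Jory) = R_f + β × MRP = 2.9526% + 0.2331 × 8.2391% = 4.87%

4.87%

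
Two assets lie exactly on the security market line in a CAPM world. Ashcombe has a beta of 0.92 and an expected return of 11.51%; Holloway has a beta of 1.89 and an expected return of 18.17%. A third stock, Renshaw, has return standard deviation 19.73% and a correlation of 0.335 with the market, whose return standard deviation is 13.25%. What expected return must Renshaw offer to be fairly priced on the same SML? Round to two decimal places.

MRP = (18.17% − 11.51%) / (1.89 − 0.92) = 6.8660%
R_f = 11.51% − 0.92 × 6.8660% = 5.1933%
β_Renshaw = ρ·σ_i/σ_m = 0.335 × 19.73 / 13.25 = 0.4988
E(R_Renshaw) = R_f + β × MRP = 5.1933% + 0.4988 × 6.8660% = 8.62%

8.62%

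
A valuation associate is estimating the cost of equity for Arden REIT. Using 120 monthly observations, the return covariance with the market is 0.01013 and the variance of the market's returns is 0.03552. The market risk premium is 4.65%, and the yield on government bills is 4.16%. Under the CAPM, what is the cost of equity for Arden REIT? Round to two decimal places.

5.49%

β = Cov(R_i, R_m) / Var(R_m) = 0.01013 / 0.03552 = 0.2852
E(R) = R_f + β × MRP = 4.16% + 0.2852 × 4.65% = 5.49%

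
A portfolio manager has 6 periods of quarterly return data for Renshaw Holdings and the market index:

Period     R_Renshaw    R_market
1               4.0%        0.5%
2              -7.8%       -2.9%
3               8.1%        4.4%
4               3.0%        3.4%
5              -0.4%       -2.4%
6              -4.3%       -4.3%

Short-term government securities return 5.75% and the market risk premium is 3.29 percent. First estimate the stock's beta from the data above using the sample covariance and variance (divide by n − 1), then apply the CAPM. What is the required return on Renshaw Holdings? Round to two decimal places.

Mean R_i = (4.0 − 7.8 + 8.1 + 3.0 − 0.4 − 4.3) / 6 = 0.4333%
Mean R_m = (0.5 − 2.9 + 4.4 + 3.4 − 2.4 − 4.3) / 6 = -0.2167%
Σ(R_i − R̄_i)(R_m − R̄_m) = 90.4733  ⇒  Cov = 90.4733 / 5 = 18.0947
Σ(R_m − R̄_m)² = 63.5483  ⇒  Var(R_m) = 63.5483 / 5 = 12.7097
β = Cov / Var(R_m) = 18.0947 / 12.7097 = 1.4237
E(R) = R_f + β × MRP = 5.75% + 1.4237 × 3.29% = 10.43%

10.43%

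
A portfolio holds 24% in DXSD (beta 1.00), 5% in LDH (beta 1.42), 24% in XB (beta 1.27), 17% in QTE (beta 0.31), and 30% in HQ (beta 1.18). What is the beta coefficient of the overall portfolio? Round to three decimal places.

1.023

β_P = Σ w_i β_i = 0.24×1.00 + 0.05×1.42 + 0.24×1.27 + 0.17×0.31 + 0.30×1.18 = 1.0225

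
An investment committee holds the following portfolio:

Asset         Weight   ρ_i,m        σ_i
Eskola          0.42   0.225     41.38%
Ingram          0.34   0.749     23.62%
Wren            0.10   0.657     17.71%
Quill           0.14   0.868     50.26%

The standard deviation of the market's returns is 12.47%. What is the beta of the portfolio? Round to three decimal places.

1.379

β_Eskola = 0.225 × 41.38% / 12.47% = 0.7466
β_Ingram = 0.749 × 23.62% / 12.47% = 1.4187
β_Wren = 0.657 × 17.71% / 12.47% = 0.9331
β_Quill = 0.868 × 50.26% / 12.47% = 3.4985
β_P = Σ w_i β_i = 0.42×0.7466 + 0.34×1.4187 + 0.10×0.9331 + 0.14×3.4985 = 1.3790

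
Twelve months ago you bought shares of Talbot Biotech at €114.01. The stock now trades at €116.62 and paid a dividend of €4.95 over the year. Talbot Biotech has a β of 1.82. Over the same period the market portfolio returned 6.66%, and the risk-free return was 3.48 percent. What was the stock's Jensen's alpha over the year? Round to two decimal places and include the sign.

Realised HPR = (P1 + D1 − P0) / P0 = (116.62 + 4.95 − 114.01) / 114.01 = 7.56 / 114.01 = 6.6310%
MRP = 6.66% − 3.48% = 3.18%
CAPM required = R_f + β·MRP = 3.48% + 1.82 × 3.18% = 9.2676%
α = realised − required = 6.6310% − 9.2676% = -2.64%

-2.64%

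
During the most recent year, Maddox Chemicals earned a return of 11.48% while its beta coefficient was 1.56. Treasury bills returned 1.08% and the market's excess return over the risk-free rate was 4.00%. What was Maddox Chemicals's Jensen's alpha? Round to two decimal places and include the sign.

+4.16%

CAPM benchmark = R_f + β(R_m − R_f) = 1.08% + 1.56 × 4.00% = 7.3200%
α = actual − benchmark = 11.48% − 7.3200% = +4.16%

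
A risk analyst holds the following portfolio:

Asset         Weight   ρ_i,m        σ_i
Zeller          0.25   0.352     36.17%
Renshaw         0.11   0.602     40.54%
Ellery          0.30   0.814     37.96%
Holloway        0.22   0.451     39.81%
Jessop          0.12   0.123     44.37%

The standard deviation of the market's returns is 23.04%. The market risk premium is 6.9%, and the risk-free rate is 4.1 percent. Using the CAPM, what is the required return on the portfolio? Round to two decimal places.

10.01%

β_Zeller = 0.352 × 36.17% / 23.04% = 0.5526
β_Renshaw = 0.602 × 40.54% / 23.04% = 1.0592
β_Ellery = 0.814 × 37.96% / 23.04% = 1.3411
β_Holloway = 0.451 × 39.81% / 23.04% = 0.7793
β_Jessop = 0.123 × 44.37% / 23.04% = 0.2369
β_P = Σ w_i β_i = 0.25×0.5526 + 0.11×1.0592 + 0.30×1.3411 + 0.22×0.7793 + 0.12×0.2369 = 0.8569
E(R_P) = R_f + β_P × MRP = 4.1% + 0.8569 × 6.9% = 10.01%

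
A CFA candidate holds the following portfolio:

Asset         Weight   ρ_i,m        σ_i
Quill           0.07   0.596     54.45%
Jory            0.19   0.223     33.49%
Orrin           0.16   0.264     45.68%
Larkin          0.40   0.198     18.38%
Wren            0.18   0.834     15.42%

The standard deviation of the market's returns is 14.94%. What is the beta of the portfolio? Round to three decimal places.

β_Quill = 0.596 × 54.45% / 14.94% = 2.1722
β_Jory = 0.223 × 33.49% / 14.94% = 0.4999
β_Orrin = 0.264 × 45.68% / 14.94% = 0.8072
β_Larkin = 0.198 × 18.38% / 14.94% = 0.2436
β_Wren = 0.834 × 15.42% / 14.94% = 0.8608
β_P = Σ w_i β_i = 0.07×2.1722 + 0.19×0.4999 + 0.16×0.8072 + 0.40×0.2436 + 0.18×0.8608 = 0.6286

0.629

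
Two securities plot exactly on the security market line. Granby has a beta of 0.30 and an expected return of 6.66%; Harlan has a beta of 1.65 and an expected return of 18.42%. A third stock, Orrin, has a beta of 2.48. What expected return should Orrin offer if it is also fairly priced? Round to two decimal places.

25.65%

MRP (SML slope) = (18.42% − 6.66%) / (1.65 − 0.30) = 11.76% / 1.35 = 8.7111%
R_f (intercept) = 6.66% − 0.30 × 8.7111% = 4.0467%
E(R_Orrin) = R_f + β × MRP = 4.0467% + 2.48 × 8.7111% = 25.65%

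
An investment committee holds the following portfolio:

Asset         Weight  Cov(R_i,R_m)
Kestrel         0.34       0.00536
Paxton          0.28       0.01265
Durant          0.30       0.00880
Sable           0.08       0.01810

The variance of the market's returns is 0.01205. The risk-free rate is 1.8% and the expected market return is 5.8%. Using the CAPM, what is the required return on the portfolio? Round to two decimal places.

4.94%

β_Kestrel = 0.00536 / 0.01205 = 0.4448
β_Paxton = 0.01265 / 0.01205 = 1.0498
β_Durant = 0.00880 / 0.01205 = 0.7303
β_Sable = 0.01810 / 0.01205 = 1.5021
β_P = Σ w_i β_i = 0.34×0.4448 + 0.28×1.0498 + 0.30×0.7303 + 0.08×1.5021 = 0.7844
MRP = 5.8% − 1.8% = 4.00%
E(R_P) = R_f + β_P × MRP = 1.8% + 0.7844 × 4.0% = 4.94%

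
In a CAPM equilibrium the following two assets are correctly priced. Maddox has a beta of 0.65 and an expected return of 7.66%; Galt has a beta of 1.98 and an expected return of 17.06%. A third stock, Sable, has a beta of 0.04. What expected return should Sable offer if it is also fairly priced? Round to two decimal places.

MRP (SML slope) = (17.06% − 7.66%) / (1.98 − 0.65) = 9.40% / 1.33 = 7.0677%
R_f (intercept) = 7.66% − 0.65 × 7.0677% = 3.0660%
E(R_Sable) = R_f + β × MRP = 3.0660% + 0.04 × 7.0677% = 3.35%

3.35%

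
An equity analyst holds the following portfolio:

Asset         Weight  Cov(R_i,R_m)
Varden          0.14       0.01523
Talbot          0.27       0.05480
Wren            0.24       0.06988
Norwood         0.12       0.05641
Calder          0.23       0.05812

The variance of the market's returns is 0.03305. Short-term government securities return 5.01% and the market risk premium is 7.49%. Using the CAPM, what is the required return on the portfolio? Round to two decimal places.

17.21%

β_Varden = 0.01523 / 0.03305 = 0.4608
β_Talbot = 0.05480 / 0.03305 = 1.6581
β_Wren = 0.06988 / 0.03305 = 2.1144
β_Norwood = 0.05641 / 0.03305 = 1.7068
β_Calder = 0.05812 / 0.03305 = 1.7585
β_P = Σ w_i β_i = 0.14×0.4608 + 0.27×1.6581 + 0.24×2.1144 + 0.12×1.7068 + 0.23×1.7585 = 1.6289
E(R_P) = R_f + β_P × MRP = 5.01% + 1.6289 × 7.49% = 17.21%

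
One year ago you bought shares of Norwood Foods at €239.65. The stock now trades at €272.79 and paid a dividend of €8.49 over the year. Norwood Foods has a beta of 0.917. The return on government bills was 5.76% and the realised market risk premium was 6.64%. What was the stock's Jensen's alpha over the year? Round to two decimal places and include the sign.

+5.52%

Realised HPR = (P1 + D1 − P0) / P0 = (272.79 + 8.49 − 239.65) / 239.65 = 41.63 / 239.65 = 17.3712%
CAPM required = R_f + β·MRP = 5.76% + 0.917 × 6.64% = 11.84888%
α = realised − required = 17.3712% − 11.84888% = +5.52%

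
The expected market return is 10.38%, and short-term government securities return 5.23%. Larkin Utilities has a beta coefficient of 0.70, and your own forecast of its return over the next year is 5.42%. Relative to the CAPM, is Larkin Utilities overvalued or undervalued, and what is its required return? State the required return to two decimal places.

Overvalued; required return 8.84%

MRP = 10.38% − 5.23% = 5.15%
Required return = R_f + β·MRP = 5.23% + 0.70 × 5.15% = 8.84%
Forecast 5.42% < required 8.84% → the stock plots below the SML → overvalued.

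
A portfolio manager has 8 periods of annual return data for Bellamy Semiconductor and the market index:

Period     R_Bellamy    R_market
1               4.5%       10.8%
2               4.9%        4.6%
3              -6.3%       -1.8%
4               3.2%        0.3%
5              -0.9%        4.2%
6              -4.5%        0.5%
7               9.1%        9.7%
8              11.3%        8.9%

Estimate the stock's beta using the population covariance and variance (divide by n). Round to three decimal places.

1.049

Mean R_i = (4.5 + 4.9 − 6.3 + 3.2 − 0.9 − 4.5 + 9.1 + 11.3) / 8 = 2.6625%
Mean R_m = (10.8 + 4.6 − 1.8 + 0.3 + 4.2 + 0.5 + 9.7 + 8.9) / 8 = 4.6500%
Σ(R_i − R̄_i)(R_m − R̄_m) = 167.2050  ⇒  Cov = 167.2050 / 8 = 20.9006
Σ(R_m − R̄_m)² = 159.3400  ⇒  Var(R_m) = 159.3400 / 8 = 19.9175
β = Cov / Var(R_m) = 20.9006 / 19.9175 = 1.0494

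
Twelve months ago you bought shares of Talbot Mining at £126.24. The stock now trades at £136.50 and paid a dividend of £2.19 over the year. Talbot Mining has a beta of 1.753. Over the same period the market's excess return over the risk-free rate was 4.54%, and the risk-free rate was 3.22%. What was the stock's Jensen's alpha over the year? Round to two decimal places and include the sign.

Realised HPR = (P1 + D1 − P0) / P0 = (136.50 + 2.19 − 126.24) / 126.24 = 12.45 / 126.24 = 9.8622%
CAPM required = R_f + β·MRP = 3.22% + 1.753 × 4.54% = 11.17862%
α = realised − required = 9.8622% − 11.17862% = -1.32%

-1.32%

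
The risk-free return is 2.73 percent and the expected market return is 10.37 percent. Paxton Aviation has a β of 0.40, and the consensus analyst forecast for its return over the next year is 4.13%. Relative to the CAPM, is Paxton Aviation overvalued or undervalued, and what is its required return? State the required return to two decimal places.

MRP = 10.37% − 2.73% = 7.64%
Required return = R_f + β·MRP = 2.73% + 0.40 × 7.64% = 5.79%
Forecast 4.13% < required 5.79% → the stock plots below the SML → overvalued.

Overvalued; required return 5.79%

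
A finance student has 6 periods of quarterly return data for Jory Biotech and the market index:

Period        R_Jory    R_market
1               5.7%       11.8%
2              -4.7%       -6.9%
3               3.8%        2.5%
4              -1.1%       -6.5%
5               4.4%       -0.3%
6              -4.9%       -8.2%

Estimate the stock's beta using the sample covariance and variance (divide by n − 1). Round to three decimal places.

0.543

Mean R_i = (5.7 − 4.7 + 3.8 − 1.1 + 4.4 − 4.9) / 6 = 0.5333%
Mean R_m = (11.8 − 6.9 + 2.5 − 6.5 − 0.3 − 8.2) / 6 = -1.2667%
Σ(R_i − R̄_i)(R_m − R̄_m) = 159.2533  ⇒  Cov = 159.2533 / 5 = 31.8507
Σ(R_m − R̄_m)² = 293.0533  ⇒  Var(R_m) = 293.0533 / 5 = 58.6107
β = Cov / Var(R_m) = 31.8507 / 58.6107 = 0.5434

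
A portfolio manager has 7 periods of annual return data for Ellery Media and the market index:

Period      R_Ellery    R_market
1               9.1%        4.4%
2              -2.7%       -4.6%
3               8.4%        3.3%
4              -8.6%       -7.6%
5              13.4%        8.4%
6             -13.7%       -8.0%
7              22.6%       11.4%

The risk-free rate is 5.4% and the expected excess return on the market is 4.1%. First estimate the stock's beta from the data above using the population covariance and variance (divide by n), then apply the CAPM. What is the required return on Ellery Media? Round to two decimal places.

Mean R_i = (9.1 − 2.7 + 8.4 − 8.6 + 13.4 − 13.7 + 22.6) / 7 = 4.0714%
Mean R_m = (4.4 − 4.6 + 3.3 − 7.6 + 8.4 − 8.0 + 11.4) / 7 = 1.0429%
Σ(R_i − R̄_i)(R_m − R̄_m) = 595.6186  ⇒  Cov = 595.6186 / 7 = 85.0884
Σ(R_m − R̄_m)² = 366.0771  ⇒  Var(R_m) = 366.0771 / 7 = 52.2967
β = Cov / Var(R_m) = 85.0884 / 52.2967 = 1.6270
E(R) = R_f + β × MRP = 5.4% + 1.6270 × 4.1% = 12.07%

12.07%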